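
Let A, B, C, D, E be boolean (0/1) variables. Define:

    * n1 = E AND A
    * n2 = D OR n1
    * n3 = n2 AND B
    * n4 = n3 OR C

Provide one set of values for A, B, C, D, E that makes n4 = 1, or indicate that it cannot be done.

A=1, B=1, C=1, D=0, E=0

n4 = n3 OR C must be 1, so at least one of n3, C is 1.
Check with A=1, B=1, C=1, D=0, E=0:
n1 = E AND A = 0 AND 1 = 0
n2 = D OR n1 = 0 OR 0 = 0
n3 = n2 AND B = 0 AND 1 = 0
n4 = n3 OR C = 0 OR 1 = 1
So n4 = 1 as required.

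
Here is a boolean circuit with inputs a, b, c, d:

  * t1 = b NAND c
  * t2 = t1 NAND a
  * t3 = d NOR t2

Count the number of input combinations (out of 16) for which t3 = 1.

t3 = d NOR t2 must be 1, so both d = 0 and t2 = 0.
t2 = t1 NAND a must be 0, so both t1 = 1 and a = 1.
Satisfying assignments:
  a=1, b=0, c=0, d=0
  a=1, b=0, c=1, d=0
  a=1, b=1, c=0, d=0

3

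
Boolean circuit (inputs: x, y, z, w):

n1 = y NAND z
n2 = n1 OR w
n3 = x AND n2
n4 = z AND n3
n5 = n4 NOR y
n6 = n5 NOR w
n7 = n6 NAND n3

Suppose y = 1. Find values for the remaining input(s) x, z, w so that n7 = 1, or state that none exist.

n7 = n6 NAND n3 must be 1, so at least one of n6, n3 is 0.
Check with y = 1 and x=0, z=0, w=0:
n1 = y NAND z = 1 NAND 0 = 1
n2 = n1 OR w = 1 OR 0 = 1
n3 = x AND n2 = 0 AND 1 = 0
n4 = z AND n3 = 0 AND 0 = 0
n5 = n4 NOR y = 0 NOR 1 = 0
n6 = n5 NOR w = 0 NOR 0 = 1
n7 = n6 NAND n3 = 1 NAND 0 = 1
So n7 = 1.

x=0, z=0, w=0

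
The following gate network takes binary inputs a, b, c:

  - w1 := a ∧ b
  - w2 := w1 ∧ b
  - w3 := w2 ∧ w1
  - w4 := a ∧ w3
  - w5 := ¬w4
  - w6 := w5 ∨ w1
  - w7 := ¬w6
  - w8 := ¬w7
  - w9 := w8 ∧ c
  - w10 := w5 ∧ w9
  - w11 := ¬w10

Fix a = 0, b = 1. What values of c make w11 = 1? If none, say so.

c=0

w11 = ¬w10 must be 1, so w10 = 0.
Check with a = 0, b = 1 and c=0:
w1 = a ∧ b = 0 ∧ 1 = 0
w2 = w1 ∧ b = 0 ∧ 1 = 0
w3 = w2 ∧ w1 = 0 ∧ 0 = 0
w4 = a ∧ w3 = 0 ∧ 0 = 0
w5 = ¬w4 = ¬0 = 1
w6 = w5 ∨ w1 = 1 ∨ 0 = 1
w7 = ¬w6 = ¬1 = 0
w8 = ¬w7 = ¬0 = 1
w9 = w8 ∧ c = 1 ∧ 0 = 0
w10 = w5 ∧ w9 = 1 ∧ 0 = 0
w11 = ¬w10 = ¬0 = 1
So w11 = 1.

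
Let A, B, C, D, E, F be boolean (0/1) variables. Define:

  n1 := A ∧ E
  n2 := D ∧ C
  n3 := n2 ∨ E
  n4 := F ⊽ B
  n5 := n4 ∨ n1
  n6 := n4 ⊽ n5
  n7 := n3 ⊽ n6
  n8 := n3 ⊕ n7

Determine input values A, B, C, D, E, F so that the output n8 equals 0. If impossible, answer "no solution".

A=0 B=1 C=0 D=1 E=0 F=1

n8 = n3 ⊕ n7 must be 0, so n3 and n7 are equal.
Check with A=0 B=1 C=0 D=1 E=0 F=1:
n1 = A ∧ E = 0 ∧ 0 = 0
n2 = D ∧ C = 1 ∧ 0 = 0
n3 = n2 ∨ E = 0 ∨ 0 = 0
n4 = F ⊽ B = 1 ⊽ 1 = 0
n5 = n4 ∨ n1 = 0 ∨ 0 = 0
n6 = n4 ⊽ n5 = 0 ⊽ 0 = 1
n7 = n3 ⊽ n6 = 0 ⊽ 1 = 0
n8 = n3 ⊕ n7 = 0 ⊕ 0 = 0
So n8 = 0 as required.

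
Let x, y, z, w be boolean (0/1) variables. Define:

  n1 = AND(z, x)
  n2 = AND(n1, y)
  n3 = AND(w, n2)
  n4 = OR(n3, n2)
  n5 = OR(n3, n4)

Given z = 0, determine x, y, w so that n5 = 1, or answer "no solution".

no solution exists

With z = 0 fixed, none of the 8 settings of x, y, w give n5 = 1.
For example, with x=0, y=0, w=0:
n1 = AND(z, x) = AND(0, 0) = 0
n2 = AND(n1, y) = AND(0, 0) = 0
n3 = AND(w, n2) = AND(0, 0) = 0
n4 = OR(n3, n2) = OR(0, 0) = 0
n5 = OR(n3, n4) = OR(0, 0) = 0
giving n5 = 0 ≠ 1.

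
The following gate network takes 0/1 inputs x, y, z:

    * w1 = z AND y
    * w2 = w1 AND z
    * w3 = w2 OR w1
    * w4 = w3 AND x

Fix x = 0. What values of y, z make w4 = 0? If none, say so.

y=1 z=0

w4 = w3 AND x must be 0, so at least one of w3, x is 0.
Check with x = 0 and y=1, z=0:
w1 = z AND y = 0 AND 1 = 0
w2 = w1 AND z = 0 AND 0 = 0
w3 = w2 OR w1 = 0 OR 0 = 0
w4 = w3 AND x = 0 AND 0 = 0
So w4 = 0.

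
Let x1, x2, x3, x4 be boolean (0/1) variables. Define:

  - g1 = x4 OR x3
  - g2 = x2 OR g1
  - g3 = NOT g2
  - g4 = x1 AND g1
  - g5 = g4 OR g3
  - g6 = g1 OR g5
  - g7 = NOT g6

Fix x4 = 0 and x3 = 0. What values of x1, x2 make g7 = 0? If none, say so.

Check with x4 = 0 and x3 = 0 and x1=0, x2=0:
g1 = x4 OR x3 = 0 OR 0 = 0
g2 = x2 OR g1 = 0 OR 0 = 0
g3 = NOT g2 = NOT 0 = 1
g4 = x1 AND g1 = 0 AND 0 = 0
g5 = g4 OR g3 = 0 OR 1 = 1
g6 = g1 OR g5 = 0 OR 1 = 1
g7 = NOT g6 = NOT 1 = 0
So g7 = 0.

x1=0, x2=0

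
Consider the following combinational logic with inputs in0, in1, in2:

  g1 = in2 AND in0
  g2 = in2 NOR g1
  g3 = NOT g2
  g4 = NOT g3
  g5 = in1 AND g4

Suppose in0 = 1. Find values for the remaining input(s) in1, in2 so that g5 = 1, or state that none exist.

in1=1, in2=0

g5 = in1 AND g4 must be 1, so both in1 = 1 and g4 = 1.
Check with in0 = 1 and in1=1, in2=0:
g1 = in2 AND in0 = 0 AND 1 = 0
g2 = in2 NOR g1 = 0 NOR 0 = 1
g3 = NOT g2 = NOT 1 = 0
g4 = NOT g3 = NOT 0 = 1
g5 = in1 AND g4 = 1 AND 1 = 1
So g5 = 1.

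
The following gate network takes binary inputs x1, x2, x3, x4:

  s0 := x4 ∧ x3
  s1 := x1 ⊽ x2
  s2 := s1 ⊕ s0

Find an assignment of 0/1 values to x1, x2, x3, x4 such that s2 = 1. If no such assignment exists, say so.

Check with x1=0 x2=0 x3=0 x4=1:
s0 = x4 ∧ x3 = 1 ∧ 0 = 0
s1 = x1 ⊽ x2 = 0 ⊽ 0 = 1
s2 = s1 ⊕ s0 = 1 ⊕ 0 = 1
So s2 = 1 as required.

x1=0 x2=0 x3=0 x4=1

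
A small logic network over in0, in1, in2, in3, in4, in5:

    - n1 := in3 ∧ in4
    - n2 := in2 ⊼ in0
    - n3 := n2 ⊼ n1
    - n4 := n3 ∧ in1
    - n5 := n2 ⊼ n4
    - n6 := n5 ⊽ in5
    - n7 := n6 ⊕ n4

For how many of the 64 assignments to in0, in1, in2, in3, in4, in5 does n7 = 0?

n7 = n6 ⊕ n4 must be 0, so n6 and n4 are equal.
Enumerating the 64 input combinations, 47 give n7 = 0 and 17 give n7 = 1.

47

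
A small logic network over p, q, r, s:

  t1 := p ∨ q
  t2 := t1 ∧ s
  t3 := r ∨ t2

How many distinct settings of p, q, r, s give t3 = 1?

11

t3 = r ∨ t2 must be 1, so at least one of r, t2 is 1.
Enumerating the 16 input combinations, 11 give t3 = 1 and 5 give t3 = 0.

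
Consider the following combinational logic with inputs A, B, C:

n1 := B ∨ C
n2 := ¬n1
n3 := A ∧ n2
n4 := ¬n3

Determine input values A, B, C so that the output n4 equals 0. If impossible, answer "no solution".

A=1, B=0, C=0

n4 = ¬n3 must be 0, so n3 = 1.
Check with A=1, B=0, C=0:
n1 = B ∨ C = 0 ∨ 0 = 0
n2 = ¬n1 = ¬0 = 1
n3 = A ∧ n2 = 1 ∧ 1 = 1
n4 = ¬n3 = ¬1 = 0
So n4 = 0 as required.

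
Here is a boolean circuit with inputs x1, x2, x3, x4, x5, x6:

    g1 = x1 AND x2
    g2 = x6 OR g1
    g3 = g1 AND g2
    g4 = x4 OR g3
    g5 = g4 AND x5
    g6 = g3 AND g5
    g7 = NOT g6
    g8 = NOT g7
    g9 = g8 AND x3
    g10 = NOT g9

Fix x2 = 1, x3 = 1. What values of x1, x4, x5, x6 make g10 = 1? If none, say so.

g10 = NOT g9 must be 1, so g9 = 0.
Check with x2 = 1, x3 = 1 and x1=0, x4=1, x5=0, x6=1:
g1 = x1 AND x2 = 0 AND 1 = 0
g2 = x6 OR g1 = 1 OR 0 = 1
g3 = g1 AND g2 = 0 AND 1 = 0
g4 = x4 OR g3 = 1 OR 0 = 1
g5 = g4 AND x5 = 1 AND 0 = 0
g6 = g3 AND g5 = 0 AND 0 = 0
g7 = NOT g6 = NOT 0 = 1
g8 = NOT g7 = NOT 1 = 0
g9 = g8 AND x3 = 0 AND 1 = 0
g10 = NOT g9 = NOT 0 = 1
So g10 = 1.

x1=0, x4=1, x5=0, x6=1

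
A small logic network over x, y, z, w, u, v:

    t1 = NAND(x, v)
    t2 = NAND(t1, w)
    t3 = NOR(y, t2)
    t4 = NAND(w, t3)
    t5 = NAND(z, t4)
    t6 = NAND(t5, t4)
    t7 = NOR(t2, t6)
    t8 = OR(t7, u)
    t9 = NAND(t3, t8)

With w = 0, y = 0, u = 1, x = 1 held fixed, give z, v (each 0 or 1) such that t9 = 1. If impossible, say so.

t9 = NAND(t3, t8) must be 1, so at least one of t3, t8 is 0.
Check with w = 0, y = 0, u = 1, x = 1 and z=1, v=1:
t1 = NAND(x, v) = NAND(1, 1) = 0
t2 = NAND(t1, w) = NAND(0, 0) = 1
t3 = NOR(y, t2) = NOR(0, 1) = 0
t4 = NAND(w, t3) = NAND(0, 0) = 1
t5 = NAND(z, t4) = NAND(1, 1) = 0
t6 = NAND(t5, t4) = NAND(0, 1) = 1
t7 = NOR(t2, t6) = NOR(1, 1) = 0
t8 = OR(t7, u) = OR(0, 1) = 1
t9 = NAND(t3, t8) = NAND(0, 1) = 1
So t9 = 1.

z=1 v=1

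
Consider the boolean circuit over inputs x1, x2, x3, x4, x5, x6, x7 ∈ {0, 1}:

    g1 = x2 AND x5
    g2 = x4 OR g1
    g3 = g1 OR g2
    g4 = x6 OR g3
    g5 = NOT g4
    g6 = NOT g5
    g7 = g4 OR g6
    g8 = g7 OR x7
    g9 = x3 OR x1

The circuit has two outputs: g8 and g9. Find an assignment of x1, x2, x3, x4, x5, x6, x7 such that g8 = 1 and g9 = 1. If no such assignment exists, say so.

Check with x1=1 x2=1 x3=1 x4=1 x5=1 x6=1 x7=0:
g1 = x2 AND x5 = 1 AND 1 = 1
g2 = x4 OR g1 = 1 OR 1 = 1
g3 = g1 OR g2 = 1 OR 1 = 1
g4 = x6 OR g3 = 1 OR 1 = 1
g5 = NOT g4 = NOT 1 = 0
g6 = NOT g5 = NOT 0 = 1
g7 = g4 OR g6 = 1 OR 1 = 1
g8 = g7 OR x7 = 1 OR 0 = 1
g9 = x3 OR x1 = 1 OR 1 = 1
So g8 = 1 and g9 = 1.

x1=1 x2=1 x3=1 x4=1 x5=1 x6=1 x7=0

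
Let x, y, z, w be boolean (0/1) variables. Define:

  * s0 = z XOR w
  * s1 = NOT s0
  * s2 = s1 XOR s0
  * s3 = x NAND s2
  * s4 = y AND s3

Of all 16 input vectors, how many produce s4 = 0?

s4 = y AND s3 must be 0, so at least one of y, s3 is 0.
Enumerating the 16 input combinations, 12 give s4 = 0 and 4 give s4 = 1.

12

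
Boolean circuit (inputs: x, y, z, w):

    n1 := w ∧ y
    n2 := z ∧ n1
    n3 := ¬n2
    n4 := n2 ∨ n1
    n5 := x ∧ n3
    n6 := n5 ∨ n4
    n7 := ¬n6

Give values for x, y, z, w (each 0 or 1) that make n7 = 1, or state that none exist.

n7 = ¬n6 must be 1, so n6 = 0.
n6 = n5 ∨ n4 must be 0, so both n5 = 0 and n4 = 0.
n5 = x ∧ n3 must be 0, so at least one of x, n3 is 0.
Check with x=0, y=1, z=0, w=0:
n1 = w ∧ y = 0 ∧ 1 = 0
n2 = z ∧ n1 = 0 ∧ 0 = 0
n3 = ¬n2 = ¬0 = 1
n4 = n2 ∨ n1 = 0 ∨ 0 = 0
n5 = x ∧ n3 = 0 ∧ 1 = 0
n6 = n5 ∨ n4 = 0 ∨ 0 = 0
n7 = ¬n6 = ¬0 = 1
So n7 = 1 as required.

x=0, y=1, z=0, w=0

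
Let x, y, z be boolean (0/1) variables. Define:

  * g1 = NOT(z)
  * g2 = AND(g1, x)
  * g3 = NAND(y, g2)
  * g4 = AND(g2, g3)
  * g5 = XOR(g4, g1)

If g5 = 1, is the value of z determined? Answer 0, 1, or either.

g5 = XOR(g4, g1) must be 1, so g4 and g1 differ.
Every assignment with g5 = 1 has z = 0; there are 3 such assignment(s).
  x=0, y=0, z=0
  x=0, y=1, z=0
  x=1, y=1, z=0

0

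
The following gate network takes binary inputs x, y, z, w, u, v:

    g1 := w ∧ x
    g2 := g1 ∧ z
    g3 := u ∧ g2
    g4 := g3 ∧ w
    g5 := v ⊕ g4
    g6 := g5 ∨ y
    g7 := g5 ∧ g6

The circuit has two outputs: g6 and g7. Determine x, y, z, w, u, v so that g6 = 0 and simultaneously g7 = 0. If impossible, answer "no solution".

x=0, y=0, z=0, w=0, u=1, v=0

Check with x=0, y=0, z=0, w=0, u=1, v=0:
g1 = w ∧ x = 0 ∧ 0 = 0
g2 = g1 ∧ z = 0 ∧ 0 = 0
g3 = u ∧ g2 = 1 ∧ 0 = 0
g4 = g3 ∧ w = 0 ∧ 0 = 0
g5 = v ⊕ g4 = 0 ⊕ 0 = 0
g6 = g5 ∨ y = 0 ∨ 0 = 0
g7 = g5 ∧ g6 = 0 ∧ 0 = 0
So g6 = 0 and g7 = 0.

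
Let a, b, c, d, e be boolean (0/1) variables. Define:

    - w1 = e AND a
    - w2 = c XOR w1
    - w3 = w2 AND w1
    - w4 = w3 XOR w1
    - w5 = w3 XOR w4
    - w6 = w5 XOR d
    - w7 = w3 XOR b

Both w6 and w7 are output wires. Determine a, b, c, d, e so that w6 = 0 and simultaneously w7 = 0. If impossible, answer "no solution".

Check with a=0 b=0 c=0 d=0 e=0:
w1 = e AND a = 0 AND 0 = 0
w2 = c XOR w1 = 0 XOR 0 = 0
w3 = w2 AND w1 = 0 AND 0 = 0
w4 = w3 XOR w1 = 0 XOR 0 = 0
w5 = w3 XOR w4 = 0 XOR 0 = 0
w6 = w5 XOR d = 0 XOR 0 = 0
w7 = w3 XOR b = 0 XOR 0 = 0
So w6 = 0 and w7 = 0.

a=0 b=0 c=0 d=0 e=0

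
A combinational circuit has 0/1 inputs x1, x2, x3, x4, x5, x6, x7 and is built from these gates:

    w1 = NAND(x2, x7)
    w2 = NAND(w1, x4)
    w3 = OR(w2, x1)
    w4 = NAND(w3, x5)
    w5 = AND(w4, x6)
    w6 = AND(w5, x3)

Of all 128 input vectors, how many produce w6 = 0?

w6 = AND(w5, x3) must be 0, so at least one of w5, x3 is 0.
Enumerating the 128 input combinations, 109 give w6 = 0 and 19 give w6 = 1.

109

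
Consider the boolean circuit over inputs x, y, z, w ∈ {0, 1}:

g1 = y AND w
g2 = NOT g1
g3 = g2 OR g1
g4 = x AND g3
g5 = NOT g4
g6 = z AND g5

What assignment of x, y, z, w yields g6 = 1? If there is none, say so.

g6 = z AND g5 must be 1, so both z = 1 and g5 = 1.
Check with x=0, y=0, z=1, w=0:
g1 = y AND w = 0 AND 0 = 0
g2 = NOT g1 = NOT 0 = 1
g3 = g2 OR g1 = 1 OR 0 = 1
g4 = x AND g3 = 0 AND 1 = 0
g5 = NOT g4 = NOT 0 = 1
g6 = z AND g5 = 1 AND 1 = 1
So g6 = 1 as required.

x=0, y=0, z=1, w=0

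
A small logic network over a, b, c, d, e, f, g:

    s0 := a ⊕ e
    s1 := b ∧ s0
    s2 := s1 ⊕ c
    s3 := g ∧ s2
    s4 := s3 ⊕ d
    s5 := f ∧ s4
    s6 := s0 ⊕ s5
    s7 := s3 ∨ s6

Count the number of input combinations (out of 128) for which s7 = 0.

48

s7 = s3 ∨ s6 must be 0, so both s3 = 0 and s6 = 0.
Enumerating the 128 input combinations, 48 give s7 = 0 and 80 give s7 = 1.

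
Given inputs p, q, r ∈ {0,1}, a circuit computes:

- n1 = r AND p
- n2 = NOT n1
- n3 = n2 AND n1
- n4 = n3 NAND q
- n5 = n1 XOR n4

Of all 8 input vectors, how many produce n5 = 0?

n5 = n1 XOR n4 must be 0, so n1 and n4 are equal.
Enumerating the 8 input combinations, 2 give n5 = 0 and 6 give n5 = 1.

2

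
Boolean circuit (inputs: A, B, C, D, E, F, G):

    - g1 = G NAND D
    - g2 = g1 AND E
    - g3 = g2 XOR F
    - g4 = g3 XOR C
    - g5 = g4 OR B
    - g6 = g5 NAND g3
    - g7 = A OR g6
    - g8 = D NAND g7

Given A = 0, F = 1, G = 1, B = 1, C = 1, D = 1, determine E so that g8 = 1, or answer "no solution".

Check with A = 0, F = 1, G = 1, B = 1, C = 1, D = 1 and E=1:
g1 = G NAND D = 1 NAND 1 = 0
g2 = g1 AND E = 0 AND 1 = 0
g3 = g2 XOR F = 0 XOR 1 = 1
g4 = g3 XOR C = 1 XOR 1 = 0
g5 = g4 OR B = 0 OR 1 = 1
g6 = g5 NAND g3 = 1 NAND 1 = 0
g7 = A OR g6 = 0 OR 0 = 0
g8 = D NAND g7 = 1 NAND 0 = 1
So g8 = 1.

E=1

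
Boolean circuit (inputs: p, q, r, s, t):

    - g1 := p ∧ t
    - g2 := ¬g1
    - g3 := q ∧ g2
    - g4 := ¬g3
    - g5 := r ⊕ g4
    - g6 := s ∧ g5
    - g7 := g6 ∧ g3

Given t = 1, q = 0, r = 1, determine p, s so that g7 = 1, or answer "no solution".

With t = 1, q = 0, r = 1 fixed, none of the 4 settings of p, s give g7 = 1.
For example, with p=1, s=1:
g1 = p ∧ t = 1 ∧ 1 = 1
g2 = ¬g1 = ¬1 = 0
g3 = q ∧ g2 = 0 ∧ 0 = 0
g4 = ¬g3 = ¬0 = 1
g5 = r ⊕ g4 = 1 ⊕ 1 = 0
g6 = s ∧ g5 = 1 ∧ 0 = 0
g7 = g6 ∧ g3 = 0 ∧ 0 = 0
giving g7 = 0 ≠ 1.

no solution exists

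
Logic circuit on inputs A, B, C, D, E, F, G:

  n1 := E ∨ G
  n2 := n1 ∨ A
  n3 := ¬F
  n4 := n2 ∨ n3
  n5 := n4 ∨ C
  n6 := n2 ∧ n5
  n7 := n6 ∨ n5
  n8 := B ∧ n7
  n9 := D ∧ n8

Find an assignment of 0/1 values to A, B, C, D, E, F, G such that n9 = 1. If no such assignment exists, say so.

n9 = D ∧ n8 must be 1, so both D = 1 and n8 = 1.
n8 = B ∧ n7 must be 1, so both B = 1 and n7 = 1.
Check with A=1, B=1, C=1, D=1, E=0, F=1, G=0:
n1 = E ∨ G = 0 ∨ 0 = 0
n2 = n1 ∨ A = 0 ∨ 1 = 1
n3 = ¬F = ¬1 = 0
n4 = n2 ∨ n3 = 1 ∨ 0 = 1
n5 = n4 ∨ C = 1 ∨ 1 = 1
n6 = n2 ∧ n5 = 1 ∧ 1 = 1
n7 = n6 ∨ n5 = 1 ∨ 1 = 1
n8 = B ∧ n7 = 1 ∧ 1 = 1
n9 = D ∧ n8 = 1 ∧ 1 = 1
So n9 = 1 as required.

A=1, B=1, C=1, D=1, E=0, F=1, G=0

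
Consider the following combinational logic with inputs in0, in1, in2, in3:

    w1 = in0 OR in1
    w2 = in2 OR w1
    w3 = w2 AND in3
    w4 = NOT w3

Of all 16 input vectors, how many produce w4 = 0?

7

w4 = NOT w3 must be 0, so w3 = 1.
w3 = w2 AND in3 must be 1, so both w2 = 1 and in3 = 1.
Enumerating the 16 input combinations, 7 give w4 = 0 and 9 give w4 = 1.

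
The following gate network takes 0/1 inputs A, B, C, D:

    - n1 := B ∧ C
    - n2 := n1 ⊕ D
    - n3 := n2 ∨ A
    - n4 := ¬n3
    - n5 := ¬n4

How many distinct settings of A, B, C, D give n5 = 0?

4

n5 = ¬n4 must be 0, so n4 = 1.
Satisfying assignments:
  A=0, B=0, C=0, D=0
  A=0, B=0, C=1, D=0
  A=0, B=1, C=0, D=0
  A=0, B=1, C=1, D=1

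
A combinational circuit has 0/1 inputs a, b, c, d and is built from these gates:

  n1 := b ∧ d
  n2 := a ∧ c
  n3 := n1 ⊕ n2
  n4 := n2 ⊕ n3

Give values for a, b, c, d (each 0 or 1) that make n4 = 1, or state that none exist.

Check with a=0 b=1 c=0 d=1:
n1 = b ∧ d = 1 ∧ 1 = 1
n2 = a ∧ c = 0 ∧ 0 = 0
n3 = n1 ⊕ n2 = 1 ⊕ 0 = 1
n4 = n2 ⊕ n3 = 0 ⊕ 1 = 1
So n4 = 1 as required.

a=0 b=1 c=0 d=1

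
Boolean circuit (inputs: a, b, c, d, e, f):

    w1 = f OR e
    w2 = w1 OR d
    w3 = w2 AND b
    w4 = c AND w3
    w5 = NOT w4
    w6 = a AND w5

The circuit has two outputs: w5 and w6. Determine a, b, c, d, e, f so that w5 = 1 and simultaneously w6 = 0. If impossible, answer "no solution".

Check with a=0 b=1 c=0 d=0 e=1 f=1:
w1 = f OR e = 1 OR 1 = 1
w2 = w1 OR d = 1 OR 0 = 1
w3 = w2 AND b = 1 AND 1 = 1
w4 = c AND w3 = 0 AND 1 = 0
w5 = NOT w4 = NOT 0 = 1
w6 = a AND w5 = 0 AND 1 = 0
So w5 = 1 and w6 = 0.

a=0 b=1 c=0 d=0 e=1 f=1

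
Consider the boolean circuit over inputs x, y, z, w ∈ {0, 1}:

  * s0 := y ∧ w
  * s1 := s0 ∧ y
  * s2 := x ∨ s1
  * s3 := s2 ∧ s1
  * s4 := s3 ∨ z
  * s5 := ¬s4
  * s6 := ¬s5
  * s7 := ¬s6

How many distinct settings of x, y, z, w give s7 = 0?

10

s7 = ¬s6 must be 0, so s6 = 1.
s6 = ¬s5 must be 1, so s5 = 0.
s5 = ¬s4 must be 0, so s4 = 1.
Enumerating the 16 input combinations, 10 give s7 = 0 and 6 give s7 = 1.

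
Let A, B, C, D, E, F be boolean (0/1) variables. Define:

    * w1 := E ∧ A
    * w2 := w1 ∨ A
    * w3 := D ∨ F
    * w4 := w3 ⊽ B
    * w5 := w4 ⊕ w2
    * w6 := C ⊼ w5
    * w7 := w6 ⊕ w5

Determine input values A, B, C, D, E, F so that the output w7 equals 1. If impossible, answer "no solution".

w7 = w6 ⊕ w5 must be 1, so w6 and w5 differ.
Check with A=0 B=0 C=1 D=0 E=0 F=0:
w1 = E ∧ A = 0 ∧ 0 = 0
w2 = w1 ∨ A = 0 ∨ 0 = 0
w3 = D ∨ F = 0 ∨ 0 = 0
w4 = w3 ⊽ B = 0 ⊽ 0 = 1
w5 = w4 ⊕ w2 = 1 ⊕ 0 = 1
w6 = C ⊼ w5 = 1 ⊼ 1 = 0
w7 = w6 ⊕ w5 = 0 ⊕ 1 = 1
So w7 = 1 as required.

A=0 B=0 C=1 D=0 E=0 F=0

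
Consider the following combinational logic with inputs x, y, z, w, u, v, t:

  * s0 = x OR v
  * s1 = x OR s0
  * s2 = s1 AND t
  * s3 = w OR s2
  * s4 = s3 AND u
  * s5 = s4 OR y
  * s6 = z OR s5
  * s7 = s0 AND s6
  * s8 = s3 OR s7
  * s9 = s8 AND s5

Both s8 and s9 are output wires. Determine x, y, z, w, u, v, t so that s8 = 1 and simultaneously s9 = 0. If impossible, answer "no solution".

x=1, y=0, z=0, w=1, u=0, v=1, t=1

Check with x=1, y=0, z=0, w=1, u=0, v=1, t=1:
s0 = x OR v = 1 OR 1 = 1
s1 = x OR s0 = 1 OR 1 = 1
s2 = s1 AND t = 1 AND 1 = 1
s3 = w OR s2 = 1 OR 1 = 1
s4 = s3 AND u = 1 AND 0 = 0
s5 = s4 OR y = 0 OR 0 = 0
s6 = z OR s5 = 0 OR 0 = 0
s7 = s0 AND s6 = 1 AND 0 = 0
s8 = s3 OR s7 = 1 OR 0 = 1
s9 = s8 AND s5 = 1 AND 0 = 0
So s8 = 1 and s9 = 0.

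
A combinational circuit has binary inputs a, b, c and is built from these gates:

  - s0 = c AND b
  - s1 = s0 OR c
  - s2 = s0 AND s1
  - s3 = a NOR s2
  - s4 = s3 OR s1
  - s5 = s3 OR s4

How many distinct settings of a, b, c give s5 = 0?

2

s5 = s3 OR s4 must be 0, so both s3 = 0 and s4 = 0.
s3 = a NOR s2 must be 0, so at least one of a, s2 is 1.
Satisfying assignments:
  a=1, b=0, c=0
  a=1, b=1, c=0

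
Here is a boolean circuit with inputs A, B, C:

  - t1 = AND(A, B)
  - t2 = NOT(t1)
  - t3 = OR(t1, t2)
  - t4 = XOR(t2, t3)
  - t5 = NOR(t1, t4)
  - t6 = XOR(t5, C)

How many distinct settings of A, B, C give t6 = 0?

4

t6 = XOR(t5, C) must be 0, so t5 and C are equal.
Enumerating the 8 input combinations, 4 give t6 = 0 and 4 give t6 = 1.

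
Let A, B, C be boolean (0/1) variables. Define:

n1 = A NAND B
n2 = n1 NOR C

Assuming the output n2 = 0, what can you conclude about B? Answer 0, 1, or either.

Both values of B occur among assignments with n2 = 0:
  B=0: A=0, B=0, C=0
  B=1: A=0, B=1, C=0

either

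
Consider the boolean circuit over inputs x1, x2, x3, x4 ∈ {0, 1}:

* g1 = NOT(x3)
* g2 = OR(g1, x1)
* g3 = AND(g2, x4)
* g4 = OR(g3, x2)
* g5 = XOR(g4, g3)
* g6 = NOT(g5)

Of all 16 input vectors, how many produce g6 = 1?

g6 = NOT(g5) must be 1, so g5 = 0.
g5 = XOR(g4, g3) must be 0, so g4 and g3 are equal.
Enumerating the 16 input combinations, 11 give g6 = 1 and 5 give g6 = 0.

11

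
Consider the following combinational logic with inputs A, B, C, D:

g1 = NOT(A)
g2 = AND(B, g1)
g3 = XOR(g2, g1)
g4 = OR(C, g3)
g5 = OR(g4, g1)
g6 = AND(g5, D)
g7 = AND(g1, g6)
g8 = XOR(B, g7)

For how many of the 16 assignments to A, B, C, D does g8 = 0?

8

g8 = XOR(B, g7) must be 0, so B and g7 are equal.
Enumerating the 16 input combinations, 8 give g8 = 0 and 8 give g8 = 1.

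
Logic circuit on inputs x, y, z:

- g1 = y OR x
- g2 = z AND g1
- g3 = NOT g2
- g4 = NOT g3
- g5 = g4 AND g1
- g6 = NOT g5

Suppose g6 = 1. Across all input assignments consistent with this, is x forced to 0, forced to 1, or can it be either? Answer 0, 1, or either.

either

Both values of x occur among assignments with g6 = 1:
  x=0: x=0, y=0, z=0
  x=1: x=1, y=0, z=0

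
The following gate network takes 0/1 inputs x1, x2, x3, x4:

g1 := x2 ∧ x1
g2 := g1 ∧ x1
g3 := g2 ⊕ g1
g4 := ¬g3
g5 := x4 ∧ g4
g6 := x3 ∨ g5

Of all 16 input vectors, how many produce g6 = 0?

4

g6 = x3 ∨ g5 must be 0, so both x3 = 0 and g5 = 0.
g5 = x4 ∧ g4 must be 0, so at least one of x4, g4 is 0.
Satisfying assignments:
  x1=0, x2=0, x3=0, x4=0
  x1=0, x2=1, x3=0, x4=0
  x1=1, x2=0, x3=0, x4=0
  x1=1, x2=1, x3=0, x4=0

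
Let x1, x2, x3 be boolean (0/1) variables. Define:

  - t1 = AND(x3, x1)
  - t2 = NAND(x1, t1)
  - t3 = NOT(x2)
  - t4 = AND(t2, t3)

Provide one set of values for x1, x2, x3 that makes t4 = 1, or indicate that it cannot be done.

t4 = AND(t2, t3) must be 1, so both t2 = 1 and t3 = 1.
Check with x1=0, x2=0, x3=1:
t1 = AND(x3, x1) = AND(1, 0) = 0
t2 = NAND(x1, t1) = NAND(0, 0) = 1
t3 = NOT(x2) = NOT 0 = 1
t4 = AND(t2, t3) = AND(1, 1) = 1
So t4 = 1 as required.

x1=0, x2=0, x3=1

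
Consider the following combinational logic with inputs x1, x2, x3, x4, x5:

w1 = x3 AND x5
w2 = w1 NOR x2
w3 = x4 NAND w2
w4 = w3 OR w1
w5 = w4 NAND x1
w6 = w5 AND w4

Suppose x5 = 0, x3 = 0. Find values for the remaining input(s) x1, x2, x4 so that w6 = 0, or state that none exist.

x1=1, x2=1, x4=1

w6 = w5 AND w4 must be 0, so at least one of w5, w4 is 0.
Check with x5 = 0, x3 = 0 and x1=1, x2=1, x4=1:
w1 = x3 AND x5 = 0 AND 0 = 0
w2 = w1 NOR x2 = 0 NOR 1 = 0
w3 = x4 NAND w2 = 1 NAND 0 = 1
w4 = w3 OR w1 = 1 OR 0 = 1
w5 = w4 NAND x1 = 1 NAND 1 = 0
w6 = w5 AND w4 = 0 AND 1 = 0
So w6 = 0.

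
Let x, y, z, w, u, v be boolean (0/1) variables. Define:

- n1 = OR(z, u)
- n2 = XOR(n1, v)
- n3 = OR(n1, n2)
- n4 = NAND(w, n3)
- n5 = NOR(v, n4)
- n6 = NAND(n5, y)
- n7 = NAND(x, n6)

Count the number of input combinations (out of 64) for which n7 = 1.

n7 = NAND(x, n6) must be 1, so at least one of x, n6 is 0.
Enumerating the 64 input combinations, 35 give n7 = 1 and 29 give n7 = 0.

35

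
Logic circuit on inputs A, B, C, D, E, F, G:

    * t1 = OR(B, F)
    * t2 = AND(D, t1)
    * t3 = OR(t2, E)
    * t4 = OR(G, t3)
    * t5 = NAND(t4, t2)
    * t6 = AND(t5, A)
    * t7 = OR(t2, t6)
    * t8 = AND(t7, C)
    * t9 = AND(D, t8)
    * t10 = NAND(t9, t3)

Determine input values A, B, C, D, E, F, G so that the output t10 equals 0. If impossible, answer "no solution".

t10 = NAND(t9, t3) must be 0, so both t9 = 1 and t3 = 1.
Check with A=0, B=1, C=1, D=1, E=1, F=1, G=0:
t1 = OR(B, F) = OR(1, 1) = 1
t2 = AND(D, t1) = AND(1, 1) = 1
t3 = OR(t2, E) = OR(1, 1) = 1
t4 = OR(G, t3) = OR(0, 1) = 1
t5 = NAND(t4, t2) = NAND(1, 1) = 0
t6 = AND(t5, A) = AND(0, 0) = 0
t7 = OR(t2, t6) = OR(1, 0) = 1
t8 = AND(t7, C) = AND(1, 1) = 1
t9 = AND(D, t8) = AND(1, 1) = 1
t10 = NAND(t9, t3) = NAND(1, 1) = 0
So t10 = 0 as required.

A=0, B=1, C=1, D=1, E=1, F=1, G=0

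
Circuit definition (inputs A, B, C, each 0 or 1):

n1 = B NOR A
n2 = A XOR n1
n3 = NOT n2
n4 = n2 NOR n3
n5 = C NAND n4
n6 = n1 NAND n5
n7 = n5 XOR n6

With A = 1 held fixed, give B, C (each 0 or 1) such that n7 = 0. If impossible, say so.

B=1, C=1

Check with A = 1 and B=1, C=1:
n1 = B NOR A = 1 NOR 1 = 0
n2 = A XOR n1 = 1 XOR 0 = 1
n3 = NOT n2 = NOT 1 = 0
n4 = n2 NOR n3 = 1 NOR 0 = 0
n5 = C NAND n4 = 1 NAND 0 = 1
n6 = n1 NAND n5 = 0 NAND 1 = 1
n7 = n5 XOR n6 = 1 XOR 1 = 0
So n7 = 0.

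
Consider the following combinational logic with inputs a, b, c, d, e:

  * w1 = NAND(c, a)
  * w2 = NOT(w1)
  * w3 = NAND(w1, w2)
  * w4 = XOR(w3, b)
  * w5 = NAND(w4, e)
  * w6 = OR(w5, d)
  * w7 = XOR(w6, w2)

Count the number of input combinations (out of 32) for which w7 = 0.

10

w7 = XOR(w6, w2) must be 0, so w6 and w2 are equal.
Enumerating the 32 input combinations, 10 give w7 = 0 and 22 give w7 = 1.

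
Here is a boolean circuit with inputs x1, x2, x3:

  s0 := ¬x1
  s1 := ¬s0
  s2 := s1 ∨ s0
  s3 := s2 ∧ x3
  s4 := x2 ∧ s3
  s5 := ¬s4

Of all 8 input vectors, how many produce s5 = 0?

2

s5 = ¬s4 must be 0, so s4 = 1.
s4 = x2 ∧ s3 must be 1, so both x2 = 1 and s3 = 1.
s3 = s2 ∧ x3 must be 1, so both s2 = 1 and x3 = 1.
Satisfying assignments:
  x1=0, x2=1, x3=1
  x1=1, x2=1, x3=1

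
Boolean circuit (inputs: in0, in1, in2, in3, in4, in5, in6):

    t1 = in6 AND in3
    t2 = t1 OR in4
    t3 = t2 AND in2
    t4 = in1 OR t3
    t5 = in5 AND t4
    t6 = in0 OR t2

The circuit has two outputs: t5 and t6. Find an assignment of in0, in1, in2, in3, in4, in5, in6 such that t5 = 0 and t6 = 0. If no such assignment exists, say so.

in0=0 in1=0 in2=0 in3=1 in4=0 in5=1 in6=0

Check with in0=0 in1=0 in2=0 in3=1 in4=0 in5=1 in6=0:
t1 = in6 AND in3 = 0 AND 1 = 0
t2 = t1 OR in4 = 0 OR 0 = 0
t3 = t2 AND in2 = 0 AND 0 = 0
t4 = in1 OR t3 = 0 OR 0 = 0
t5 = in5 AND t4 = 1 AND 0 = 0
t6 = in0 OR t2 = 0 OR 0 = 0
So t5 = 0 and t6 = 0.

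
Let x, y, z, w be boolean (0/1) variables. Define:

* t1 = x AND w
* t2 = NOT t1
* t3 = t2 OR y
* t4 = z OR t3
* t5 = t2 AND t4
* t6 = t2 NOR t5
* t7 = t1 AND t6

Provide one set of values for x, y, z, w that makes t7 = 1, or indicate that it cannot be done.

t7 = t1 AND t6 must be 1, so both t1 = 1 and t6 = 1.
t1 = x AND w must be 1, so both x = 1 and w = 1.
Check with x=1 y=0 z=0 w=1:
t1 = x AND w = 1 AND 1 = 1
t2 = NOT t1 = NOT 1 = 0
t3 = t2 OR y = 0 OR 0 = 0
t4 = z OR t3 = 0 OR 0 = 0
t5 = t2 AND t4 = 0 AND 0 = 0
t6 = t2 NOR t5 = 0 NOR 0 = 1
t7 = t1 AND t6 = 1 AND 1 = 1
So t7 = 1 as required.

x=1 y=0 z=0 w=1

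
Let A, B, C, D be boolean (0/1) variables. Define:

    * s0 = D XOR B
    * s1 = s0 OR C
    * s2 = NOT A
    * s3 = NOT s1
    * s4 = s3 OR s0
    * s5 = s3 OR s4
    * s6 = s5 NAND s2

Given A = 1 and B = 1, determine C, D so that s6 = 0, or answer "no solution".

no solution exists

With A = 1 and B = 1 fixed, none of the 4 settings of C, D give s6 = 0.
For example, with C=1, D=0:
s0 = D XOR B = 0 XOR 1 = 1
s1 = s0 OR C = 1 OR 1 = 1
s2 = NOT A = NOT 1 = 0
s3 = NOT s1 = NOT 1 = 0
s4 = s3 OR s0 = 0 OR 1 = 1
s5 = s3 OR s4 = 0 OR 1 = 1
s6 = s5 NAND s2 = 1 NAND 0 = 1
giving s6 = 1 ≠ 0.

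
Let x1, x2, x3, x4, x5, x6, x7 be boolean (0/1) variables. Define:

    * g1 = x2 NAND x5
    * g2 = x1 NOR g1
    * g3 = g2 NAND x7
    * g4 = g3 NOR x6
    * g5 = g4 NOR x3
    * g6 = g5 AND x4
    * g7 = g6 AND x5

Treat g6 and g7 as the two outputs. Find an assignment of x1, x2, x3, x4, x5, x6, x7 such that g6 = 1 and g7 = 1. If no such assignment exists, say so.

x1=1, x2=0, x3=0, x4=1, x5=1, x6=0, x7=0

Check with x1=1, x2=0, x3=0, x4=1, x5=1, x6=0, x7=0:
g1 = x2 NAND x5 = 0 NAND 1 = 1
g2 = x1 NOR g1 = 1 NOR 1 = 0
g3 = g2 NAND x7 = 0 NAND 0 = 1
g4 = g3 NOR x6 = 1 NOR 0 = 0
g5 = g4 NOR x3 = 0 NOR 0 = 1
g6 = g5 AND x4 = 1 AND 1 = 1
g7 = g6 AND x5 = 1 AND 1 = 1
So g6 = 1 and g7 = 1.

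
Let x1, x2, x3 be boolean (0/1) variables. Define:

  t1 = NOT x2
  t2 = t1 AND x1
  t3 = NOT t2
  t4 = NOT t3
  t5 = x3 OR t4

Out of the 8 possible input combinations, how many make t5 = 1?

5

t5 = x3 OR t4 must be 1, so at least one of x3, t4 is 1.
Enumerating the 8 input combinations, 5 give t5 = 1 and 3 give t5 = 0.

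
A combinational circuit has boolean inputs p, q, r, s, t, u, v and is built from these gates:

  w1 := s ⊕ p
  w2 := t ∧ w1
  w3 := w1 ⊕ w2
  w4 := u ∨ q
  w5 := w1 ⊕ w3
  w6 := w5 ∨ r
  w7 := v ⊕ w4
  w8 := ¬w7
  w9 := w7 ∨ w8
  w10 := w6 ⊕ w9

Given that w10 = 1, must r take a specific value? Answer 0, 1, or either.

0

w10 = w6 ⊕ w9 must be 1, so w6 and w9 differ.
Every assignment with w10 = 1 has r = 0; there are 48 such assignment(s).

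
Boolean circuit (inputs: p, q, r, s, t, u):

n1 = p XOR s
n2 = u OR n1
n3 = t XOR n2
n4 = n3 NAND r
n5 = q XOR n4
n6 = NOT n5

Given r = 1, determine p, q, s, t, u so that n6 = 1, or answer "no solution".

p=1 q=1 s=1 t=1 u=1

n6 = NOT n5 must be 1, so n5 = 0.
Check with r = 1 and p=1, q=1, s=1, t=1, u=1:
n1 = p XOR s = 1 XOR 1 = 0
n2 = u OR n1 = 1 OR 0 = 1
n3 = t XOR n2 = 1 XOR 1 = 0
n4 = n3 NAND r = 0 NAND 1 = 1
n5 = q XOR n4 = 1 XOR 1 = 0
n6 = NOT n5 = NOT 0 = 1
So n6 = 1.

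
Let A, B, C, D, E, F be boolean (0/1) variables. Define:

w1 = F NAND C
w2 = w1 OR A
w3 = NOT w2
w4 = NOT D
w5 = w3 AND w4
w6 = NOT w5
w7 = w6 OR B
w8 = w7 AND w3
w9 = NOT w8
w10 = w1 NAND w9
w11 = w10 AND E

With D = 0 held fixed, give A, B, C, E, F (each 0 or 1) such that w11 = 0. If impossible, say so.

Check with D = 0 and A=1, B=1, C=1, E=0, F=1:
w1 = F NAND C = 1 NAND 1 = 0
w2 = w1 OR A = 0 OR 1 = 1
w3 = NOT w2 = NOT 1 = 0
w4 = NOT D = NOT 0 = 1
w5 = w3 AND w4 = 0 AND 1 = 0
w6 = NOT w5 = NOT 0 = 1
w7 = w6 OR B = 1 OR 1 = 1
w8 = w7 AND w3 = 1 AND 0 = 0
w9 = NOT w8 = NOT 0 = 1
w10 = w1 NAND w9 = 0 NAND 1 = 1
w11 = w10 AND E = 1 AND 0 = 0
So w11 = 0.

A=1, B=1, C=1, E=0, F=1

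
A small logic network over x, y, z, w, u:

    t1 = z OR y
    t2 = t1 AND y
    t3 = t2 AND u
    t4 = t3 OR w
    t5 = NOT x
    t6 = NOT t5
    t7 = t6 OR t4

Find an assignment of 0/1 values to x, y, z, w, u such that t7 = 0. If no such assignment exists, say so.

Check with x=0, y=1, z=1, w=0, u=0:
t1 = z OR y = 1 OR 1 = 1
t2 = t1 AND y = 1 AND 1 = 1
t3 = t2 AND u = 1 AND 0 = 0
t4 = t3 OR w = 0 OR 0 = 0
t5 = NOT x = NOT 0 = 1
t6 = NOT t5 = NOT 1 = 0
t7 = t6 OR t4 = 0 OR 0 = 0
So t7 = 0 as required.

x=0, y=1, z=1, w=0, u=0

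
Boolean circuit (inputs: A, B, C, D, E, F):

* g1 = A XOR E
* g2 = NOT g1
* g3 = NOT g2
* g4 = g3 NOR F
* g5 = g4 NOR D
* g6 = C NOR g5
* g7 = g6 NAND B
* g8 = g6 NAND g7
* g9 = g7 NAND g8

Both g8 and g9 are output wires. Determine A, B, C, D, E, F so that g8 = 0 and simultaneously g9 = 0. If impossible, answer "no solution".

Across all 64 input combinations, none give both g8 = 0 and g9 = 0.

no solution exists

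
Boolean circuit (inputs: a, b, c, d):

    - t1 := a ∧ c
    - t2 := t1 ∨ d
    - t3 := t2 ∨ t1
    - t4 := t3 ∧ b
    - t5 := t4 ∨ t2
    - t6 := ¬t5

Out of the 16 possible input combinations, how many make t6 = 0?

10

t6 = ¬t5 must be 0, so t5 = 1.
t5 = t4 ∨ t2 must be 1, so at least one of t4, t2 is 1.
Enumerating the 16 input combinations, 10 give t6 = 0 and 6 give t6 = 1.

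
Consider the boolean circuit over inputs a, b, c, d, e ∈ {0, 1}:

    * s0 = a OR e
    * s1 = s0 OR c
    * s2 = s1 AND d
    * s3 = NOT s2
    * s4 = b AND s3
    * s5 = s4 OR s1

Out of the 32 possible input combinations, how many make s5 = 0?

2

s5 = s4 OR s1 must be 0, so both s4 = 0 and s1 = 0.
s4 = b AND s3 must be 0, so at least one of b, s3 is 0.
s1 = s0 OR c must be 0, so both s0 = 0 and c = 0.
Enumerating the 32 input combinations, 2 give s5 = 0 and 30 give s5 = 1.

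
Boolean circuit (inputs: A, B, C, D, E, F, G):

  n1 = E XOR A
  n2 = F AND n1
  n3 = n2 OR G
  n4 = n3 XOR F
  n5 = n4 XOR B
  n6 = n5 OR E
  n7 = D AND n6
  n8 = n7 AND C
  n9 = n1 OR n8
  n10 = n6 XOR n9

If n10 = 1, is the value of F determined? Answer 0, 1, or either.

either

Both values of F occur among assignments with n10 = 1:
  F=0: A=0, B=0, C=0, D=0, E=0, F=0, G=1
  F=1: A=0, B=0, C=0, D=0, E=0, F=1, G=0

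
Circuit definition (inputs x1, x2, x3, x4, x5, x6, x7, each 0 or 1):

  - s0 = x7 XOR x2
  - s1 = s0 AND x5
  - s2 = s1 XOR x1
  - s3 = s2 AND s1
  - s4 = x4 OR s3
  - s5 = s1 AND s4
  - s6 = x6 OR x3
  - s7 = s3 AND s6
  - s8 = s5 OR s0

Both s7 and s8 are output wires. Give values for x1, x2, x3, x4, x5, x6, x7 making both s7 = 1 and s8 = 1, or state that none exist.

x1=0 x2=1 x3=0 x4=0 x5=1 x6=1 x7=0

Check with x1=0 x2=1 x3=0 x4=0 x5=1 x6=1 x7=0:
s0 = x7 XOR x2 = 0 XOR 1 = 1
s1 = s0 AND x5 = 1 AND 1 = 1
s2 = s1 XOR x1 = 1 XOR 0 = 1
s3 = s2 AND s1 = 1 AND 1 = 1
s4 = x4 OR s3 = 0 OR 1 = 1
s5 = s1 AND s4 = 1 AND 1 = 1
s6 = x6 OR x3 = 1 OR 0 = 1
s7 = s3 AND s6 = 1 AND 1 = 1
s8 = s5 OR s0 = 1 OR 1 = 1
So s7 = 1 and s8 = 1.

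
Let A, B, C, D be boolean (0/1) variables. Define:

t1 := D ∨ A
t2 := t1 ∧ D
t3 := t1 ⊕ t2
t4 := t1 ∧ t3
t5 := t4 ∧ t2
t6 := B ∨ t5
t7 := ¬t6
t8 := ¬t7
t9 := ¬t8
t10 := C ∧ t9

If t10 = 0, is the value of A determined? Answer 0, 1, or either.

Both values of A occur among assignments with t10 = 0:
  A=0: A=0, B=0, C=0, D=0
  A=1: A=1, B=0, C=0, D=0

either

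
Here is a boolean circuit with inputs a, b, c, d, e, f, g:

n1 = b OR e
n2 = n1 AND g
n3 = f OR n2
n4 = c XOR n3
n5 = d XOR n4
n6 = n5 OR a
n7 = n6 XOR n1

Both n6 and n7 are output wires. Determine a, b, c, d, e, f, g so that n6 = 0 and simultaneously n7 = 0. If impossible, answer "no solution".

Check with a=0, b=0, c=1, d=0, e=0, f=1, g=0:
n1 = b OR e = 0 OR 0 = 0
n2 = n1 AND g = 0 AND 0 = 0
n3 = f OR n2 = 1 OR 0 = 1
n4 = c XOR n3 = 1 XOR 1 = 0
n5 = d XOR n4 = 0 XOR 0 = 0
n6 = n5 OR a = 0 OR 0 = 0
n7 = n6 XOR n1 = 0 XOR 0 = 0
So n6 = 0 and n7 = 0.

a=0, b=0, c=1, d=0, e=0, f=1, g=0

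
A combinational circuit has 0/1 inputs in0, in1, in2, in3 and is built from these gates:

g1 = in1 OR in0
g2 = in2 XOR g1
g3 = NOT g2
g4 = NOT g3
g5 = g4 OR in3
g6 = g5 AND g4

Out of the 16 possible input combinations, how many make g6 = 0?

g6 = g5 AND g4 must be 0, so at least one of g5, g4 is 0.
Enumerating the 16 input combinations, 8 give g6 = 0 and 8 give g6 = 1.

8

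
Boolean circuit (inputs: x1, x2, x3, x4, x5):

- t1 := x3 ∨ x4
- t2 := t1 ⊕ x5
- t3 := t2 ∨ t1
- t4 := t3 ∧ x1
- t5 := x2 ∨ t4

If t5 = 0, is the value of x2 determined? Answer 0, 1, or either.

t5 = x2 ∨ t4 must be 0, so both x2 = 0 and t4 = 0.
t4 = t3 ∧ x1 must be 0, so at least one of t3, x1 is 0.
Every assignment with t5 = 0 has x2 = 0; there are 9 such assignment(s).

0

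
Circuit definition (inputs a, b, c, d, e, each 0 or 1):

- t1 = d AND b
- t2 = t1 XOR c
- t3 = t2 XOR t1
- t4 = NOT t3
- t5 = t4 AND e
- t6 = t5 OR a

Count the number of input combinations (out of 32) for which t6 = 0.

t6 = t5 OR a must be 0, so both t5 = 0 and a = 0.
Enumerating the 32 input combinations, 12 give t6 = 0 and 20 give t6 = 1.

12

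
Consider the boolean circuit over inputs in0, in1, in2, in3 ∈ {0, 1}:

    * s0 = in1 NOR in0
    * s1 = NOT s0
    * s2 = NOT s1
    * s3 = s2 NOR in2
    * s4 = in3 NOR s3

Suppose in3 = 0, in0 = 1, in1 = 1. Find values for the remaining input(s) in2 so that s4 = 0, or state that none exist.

in2=0

s4 = in3 NOR s3 must be 0, so at least one of in3, s3 is 1.
Check with in3 = 0, in0 = 1, in1 = 1 and in2=0:
s0 = in1 NOR in0 = 1 NOR 1 = 0
s1 = NOT s0 = NOT 0 = 1
s2 = NOT s1 = NOT 1 = 0
s3 = s2 NOR in2 = 0 NOR 0 = 1
s4 = in3 NOR s3 = 0 NOR 1 = 0
So s4 = 0.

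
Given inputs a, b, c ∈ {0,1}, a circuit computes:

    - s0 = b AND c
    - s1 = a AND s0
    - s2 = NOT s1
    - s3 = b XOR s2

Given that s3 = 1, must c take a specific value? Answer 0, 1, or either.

Both values of c occur among assignments with s3 = 1:
  c=0: a=0, b=0, c=0
  c=1: a=0, b=0, c=1

either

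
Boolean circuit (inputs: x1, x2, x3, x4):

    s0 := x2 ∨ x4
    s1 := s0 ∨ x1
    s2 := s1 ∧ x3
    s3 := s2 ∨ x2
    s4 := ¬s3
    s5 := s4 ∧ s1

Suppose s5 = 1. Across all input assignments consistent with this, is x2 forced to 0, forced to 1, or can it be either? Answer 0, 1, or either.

0

s5 = s4 ∧ s1 must be 1, so both s4 = 1 and s1 = 1.
s4 = ¬s3 must be 1, so s3 = 0.
Every assignment with s5 = 1 has x2 = 0; there are 3 such assignment(s).
  x1=0, x2=0, x3=0, x4=1
  x1=1, x2=0, x3=0, x4=0
  x1=1, x2=0, x3=0, x4=1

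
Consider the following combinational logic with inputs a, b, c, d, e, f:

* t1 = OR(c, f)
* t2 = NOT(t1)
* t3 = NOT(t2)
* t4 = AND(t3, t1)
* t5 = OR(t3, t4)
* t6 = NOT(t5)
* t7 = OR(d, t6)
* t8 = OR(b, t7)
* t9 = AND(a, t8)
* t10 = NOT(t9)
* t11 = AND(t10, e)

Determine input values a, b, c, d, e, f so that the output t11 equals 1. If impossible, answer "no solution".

a=0, b=1, c=1, d=0, e=1, f=0

t11 = AND(t10, e) must be 1, so both t10 = 1 and e = 1.
t10 = NOT(t9) must be 1, so t9 = 0.
Check with a=0, b=1, c=1, d=0, e=1, f=0:
t1 = OR(c, f) = OR(1, 0) = 1
t2 = NOT(t1) = NOT 1 = 0
t3 = NOT(t2) = NOT 0 = 1
t4 = AND(t3, t1) = AND(1, 1) = 1
t5 = OR(t3, t4) = OR(1, 1) = 1
t6 = NOT(t5) = NOT 1 = 0
t7 = OR(d, t6) = OR(0, 0) = 0
t8 = OR(b, t7) = OR(1, 0) = 1
t9 = AND(a, t8) = AND(0, 1) = 0
t10 = NOT(t9) = NOT 0 = 1
t11 = AND(t10, e) = AND(1, 1) = 1
So t11 = 1 as required.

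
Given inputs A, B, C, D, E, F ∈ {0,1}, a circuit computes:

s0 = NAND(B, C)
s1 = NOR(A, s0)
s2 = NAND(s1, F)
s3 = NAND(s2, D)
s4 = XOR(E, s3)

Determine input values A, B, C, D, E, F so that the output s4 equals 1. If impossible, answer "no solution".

A=1, B=1, C=0, D=0, E=0, F=1

Check with A=1, B=1, C=0, D=0, E=0, F=1:
s0 = NAND(B, C) = NAND(1, 0) = 1
s1 = NOR(A, s0) = NOR(1, 1) = 0
s2 = NAND(s1, F) = NAND(0, 1) = 1
s3 = NAND(s2, D) = NAND(1, 0) = 1
s4 = XOR(E, s3) = XOR(0, 1) = 1
So s4 = 1 as required.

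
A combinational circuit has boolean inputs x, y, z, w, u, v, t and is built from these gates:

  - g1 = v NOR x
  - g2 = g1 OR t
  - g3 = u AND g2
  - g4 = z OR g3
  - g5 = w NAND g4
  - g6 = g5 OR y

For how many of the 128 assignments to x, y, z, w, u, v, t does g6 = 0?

21

g6 = g5 OR y must be 0, so both g5 = 0 and y = 0.
g5 = w NAND g4 must be 0, so both w = 1 and g4 = 1.
g4 = z OR g3 must be 1, so at least one of z, g3 is 1.
Enumerating the 128 input combinations, 21 give g6 = 0 and 107 give g6 = 1.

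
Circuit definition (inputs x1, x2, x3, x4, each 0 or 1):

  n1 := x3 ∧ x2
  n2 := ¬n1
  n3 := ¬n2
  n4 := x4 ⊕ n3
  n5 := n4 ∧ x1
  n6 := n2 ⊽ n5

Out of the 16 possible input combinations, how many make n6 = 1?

3

n6 = n2 ⊽ n5 must be 1, so both n2 = 0 and n5 = 0.
n2 = ¬n1 must be 0, so n1 = 1.
Satisfying assignments:
  x1=0, x2=1, x3=1, x4=0
  x1=0, x2=1, x3=1, x4=1
  x1=1, x2=1, x3=1, x4=1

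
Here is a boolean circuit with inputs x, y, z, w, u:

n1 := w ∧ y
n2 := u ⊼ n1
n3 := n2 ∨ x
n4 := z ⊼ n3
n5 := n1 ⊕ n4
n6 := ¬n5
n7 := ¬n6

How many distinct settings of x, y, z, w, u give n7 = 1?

n7 = ¬n6 must be 1, so n6 = 0.
n6 = ¬n5 must be 0, so n5 = 1.
n5 = n1 ⊕ n4 must be 1, so n1 and n4 differ.
Enumerating the 32 input combinations, 15 give n7 = 1 and 17 give n7 = 0.

15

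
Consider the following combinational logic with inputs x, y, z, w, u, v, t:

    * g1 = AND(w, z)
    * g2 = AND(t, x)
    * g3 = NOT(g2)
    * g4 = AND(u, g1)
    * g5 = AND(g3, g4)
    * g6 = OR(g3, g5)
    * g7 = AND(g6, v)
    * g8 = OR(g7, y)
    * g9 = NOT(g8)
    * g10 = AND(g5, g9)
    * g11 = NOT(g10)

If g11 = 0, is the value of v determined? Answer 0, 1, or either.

g11 = NOT(g10) must be 0, so g10 = 1.
Every assignment with g11 = 0 has v = 0; there are 3 such assignment(s).
  x=0, y=0, z=1, w=1, u=1, v=0, t=0
  x=0, y=0, z=1, w=1, u=1, v=0, t=1
  x=1, y=0, z=1, w=1, u=1, v=0, t=0

0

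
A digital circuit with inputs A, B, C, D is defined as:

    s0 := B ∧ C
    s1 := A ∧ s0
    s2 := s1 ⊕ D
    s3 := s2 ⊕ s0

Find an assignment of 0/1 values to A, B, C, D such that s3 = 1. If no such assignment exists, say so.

s3 = s2 ⊕ s0 must be 1, so s2 and s0 differ.
Check with A=0, B=1, C=0, D=1:
s0 = B ∧ C = 1 ∧ 0 = 0
s1 = A ∧ s0 = 0 ∧ 0 = 0
s2 = s1 ⊕ D = 0 ⊕ 1 = 1
s3 = s2 ⊕ s0 = 1 ⊕ 0 = 1
So s3 = 1 as required.

A=0, B=1, C=0, D=1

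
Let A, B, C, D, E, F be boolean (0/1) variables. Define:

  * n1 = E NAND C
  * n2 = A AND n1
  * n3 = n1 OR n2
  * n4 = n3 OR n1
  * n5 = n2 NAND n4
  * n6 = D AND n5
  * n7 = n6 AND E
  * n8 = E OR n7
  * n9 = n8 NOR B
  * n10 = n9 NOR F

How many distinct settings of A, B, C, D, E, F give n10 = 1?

24

n10 = n9 NOR F must be 1, so both n9 = 0 and F = 0.
Enumerating the 64 input combinations, 24 give n10 = 1 and 40 give n10 = 0.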